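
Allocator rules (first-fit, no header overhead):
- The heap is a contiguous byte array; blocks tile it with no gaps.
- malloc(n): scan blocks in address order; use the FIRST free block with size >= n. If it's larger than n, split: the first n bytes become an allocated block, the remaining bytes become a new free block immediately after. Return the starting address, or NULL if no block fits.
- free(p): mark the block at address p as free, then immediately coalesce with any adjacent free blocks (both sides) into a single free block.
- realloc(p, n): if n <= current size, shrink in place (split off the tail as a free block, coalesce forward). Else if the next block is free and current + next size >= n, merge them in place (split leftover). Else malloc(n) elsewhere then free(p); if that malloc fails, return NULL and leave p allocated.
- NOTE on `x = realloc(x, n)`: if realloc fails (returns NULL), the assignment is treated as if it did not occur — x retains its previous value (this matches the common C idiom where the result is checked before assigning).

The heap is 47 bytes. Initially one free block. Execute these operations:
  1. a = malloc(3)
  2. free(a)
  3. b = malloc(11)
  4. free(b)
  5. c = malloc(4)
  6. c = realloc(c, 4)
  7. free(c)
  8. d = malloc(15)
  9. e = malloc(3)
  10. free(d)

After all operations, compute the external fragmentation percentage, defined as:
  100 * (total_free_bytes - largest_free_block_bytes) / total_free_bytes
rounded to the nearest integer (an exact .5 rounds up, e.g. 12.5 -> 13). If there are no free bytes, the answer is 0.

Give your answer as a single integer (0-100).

Op 1: a = malloc(3) -> a = 0; heap: [0-2 ALLOC][3-46 FREE]
Op 2: free(a) -> (freed a); heap: [0-46 FREE]
Op 3: b = malloc(11) -> b = 0; heap: [0-10 ALLOC][11-46 FREE]
Op 4: free(b) -> (freed b); heap: [0-46 FREE]
Op 5: c = malloc(4) -> c = 0; heap: [0-3 ALLOC][4-46 FREE]
Op 6: c = realloc(c, 4) -> c = 0; heap: [0-3 ALLOC][4-46 FREE]
Op 7: free(c) -> (freed c); heap: [0-46 FREE]
Op 8: d = malloc(15) -> d = 0; heap: [0-14 ALLOC][15-46 FREE]
Op 9: e = malloc(3) -> e = 15; heap: [0-14 ALLOC][15-17 ALLOC][18-46 FREE]
Op 10: free(d) -> (freed d); heap: [0-14 FREE][15-17 ALLOC][18-46 FREE]
Free blocks: [15 29] total_free=44 largest=29 -> 100*(44-29)/44 = 1500/44 ≈ 34.091 -> rounds to 34

Answer: 34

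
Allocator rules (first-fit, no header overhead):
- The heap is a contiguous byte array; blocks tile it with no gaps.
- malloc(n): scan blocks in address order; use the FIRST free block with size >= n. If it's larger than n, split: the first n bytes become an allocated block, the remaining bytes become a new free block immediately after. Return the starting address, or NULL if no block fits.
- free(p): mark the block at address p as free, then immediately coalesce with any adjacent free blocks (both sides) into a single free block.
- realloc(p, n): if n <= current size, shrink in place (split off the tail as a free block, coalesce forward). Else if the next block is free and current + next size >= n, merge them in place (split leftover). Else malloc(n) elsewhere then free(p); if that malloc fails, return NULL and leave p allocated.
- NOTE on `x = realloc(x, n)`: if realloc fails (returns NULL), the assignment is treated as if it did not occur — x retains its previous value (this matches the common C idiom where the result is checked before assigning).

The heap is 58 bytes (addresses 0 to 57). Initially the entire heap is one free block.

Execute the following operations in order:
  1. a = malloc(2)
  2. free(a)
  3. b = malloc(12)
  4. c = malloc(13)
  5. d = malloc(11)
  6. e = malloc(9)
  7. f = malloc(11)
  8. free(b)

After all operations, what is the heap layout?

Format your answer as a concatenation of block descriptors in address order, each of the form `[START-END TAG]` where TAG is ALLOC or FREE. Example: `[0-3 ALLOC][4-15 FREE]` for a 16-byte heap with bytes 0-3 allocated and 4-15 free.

Op 1: a = malloc(2) -> a = 0; heap: [0-1 ALLOC][2-57 FREE]
Op 2: free(a) -> (freed a); heap: [0-57 FREE]
Op 3: b = malloc(12) -> b = 0; heap: [0-11 ALLOC][12-57 FREE]
Op 4: c = malloc(13) -> c = 12; heap: [0-11 ALLOC][12-24 ALLOC][25-57 FREE]
Op 5: d = malloc(11) -> d = 25; heap: [0-11 ALLOC][12-24 ALLOC][25-35 ALLOC][36-57 FREE]
Op 6: e = malloc(9) -> e = 36; heap: [0-11 ALLOC][12-24 ALLOC][25-35 ALLOC][36-44 ALLOC][45-57 FREE]
Op 7: f = malloc(11) -> f = 45; heap: [0-11 ALLOC][12-24 ALLOC][25-35 ALLOC][36-44 ALLOC][45-55 ALLOC][56-57 FREE]
Op 8: free(b) -> (freed b); heap: [0-11 FREE][12-24 ALLOC][25-35 ALLOC][36-44 ALLOC][45-55 ALLOC][56-57 FREE]

Answer: [0-11 FREE][12-24 ALLOC][25-35 ALLOC][36-44 ALLOC][45-55 ALLOC][56-57 FREE]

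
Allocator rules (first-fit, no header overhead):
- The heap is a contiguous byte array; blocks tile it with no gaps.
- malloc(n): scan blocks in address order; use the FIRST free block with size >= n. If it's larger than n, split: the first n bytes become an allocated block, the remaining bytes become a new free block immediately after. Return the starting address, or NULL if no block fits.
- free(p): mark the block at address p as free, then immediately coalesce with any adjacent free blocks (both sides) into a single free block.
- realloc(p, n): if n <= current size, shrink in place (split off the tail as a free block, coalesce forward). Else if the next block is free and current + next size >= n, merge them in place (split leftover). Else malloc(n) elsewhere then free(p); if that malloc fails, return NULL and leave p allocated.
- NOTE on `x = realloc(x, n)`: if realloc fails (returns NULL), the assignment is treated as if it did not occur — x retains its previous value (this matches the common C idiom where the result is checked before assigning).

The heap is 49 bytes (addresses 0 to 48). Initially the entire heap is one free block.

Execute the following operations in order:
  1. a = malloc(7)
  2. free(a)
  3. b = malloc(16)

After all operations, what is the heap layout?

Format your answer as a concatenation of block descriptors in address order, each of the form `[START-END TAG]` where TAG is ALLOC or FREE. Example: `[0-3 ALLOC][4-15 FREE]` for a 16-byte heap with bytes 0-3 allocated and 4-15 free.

Op 1: a = malloc(7) -> a = 0; heap: [0-6 ALLOC][7-48 FREE]
Op 2: free(a) -> (freed a); heap: [0-48 FREE]
Op 3: b = malloc(16) -> b = 0; heap: [0-15 ALLOC][16-48 FREE]

Answer: [0-15 ALLOC][16-48 FREE]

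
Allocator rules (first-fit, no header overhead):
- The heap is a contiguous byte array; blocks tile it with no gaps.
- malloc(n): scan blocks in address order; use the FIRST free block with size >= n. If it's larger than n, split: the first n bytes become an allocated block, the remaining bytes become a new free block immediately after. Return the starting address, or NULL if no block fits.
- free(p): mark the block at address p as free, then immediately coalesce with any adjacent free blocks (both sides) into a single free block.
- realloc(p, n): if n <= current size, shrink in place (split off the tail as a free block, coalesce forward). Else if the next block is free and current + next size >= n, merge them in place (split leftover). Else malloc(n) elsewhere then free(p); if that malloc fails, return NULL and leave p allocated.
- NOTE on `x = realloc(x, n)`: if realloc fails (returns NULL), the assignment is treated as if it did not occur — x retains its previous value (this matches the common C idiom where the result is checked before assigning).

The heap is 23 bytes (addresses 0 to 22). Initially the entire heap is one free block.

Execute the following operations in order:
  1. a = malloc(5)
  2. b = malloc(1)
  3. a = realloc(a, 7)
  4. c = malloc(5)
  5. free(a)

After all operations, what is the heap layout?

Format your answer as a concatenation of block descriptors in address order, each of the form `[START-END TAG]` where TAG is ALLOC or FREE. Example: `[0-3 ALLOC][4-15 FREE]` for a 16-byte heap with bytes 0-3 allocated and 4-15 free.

Answer: [0-4 ALLOC][5-5 ALLOC][6-22 FREE]

Derivation:
Op 1: a = malloc(5) -> a = 0; heap: [0-4 ALLOC][5-22 FREE]
Op 2: b = malloc(1) -> b = 5; heap: [0-4 ALLOC][5-5 ALLOC][6-22 FREE]
Op 3: a = realloc(a, 7) -> a = 6; heap: [0-4 FREE][5-5 ALLOC][6-12 ALLOC][13-22 FREE]
Op 4: c = malloc(5) -> c = 0; heap: [0-4 ALLOC][5-5 ALLOC][6-12 ALLOC][13-22 FREE]
Op 5: free(a) -> (freed a); heap: [0-4 ALLOC][5-5 ALLOC][6-22 FREE]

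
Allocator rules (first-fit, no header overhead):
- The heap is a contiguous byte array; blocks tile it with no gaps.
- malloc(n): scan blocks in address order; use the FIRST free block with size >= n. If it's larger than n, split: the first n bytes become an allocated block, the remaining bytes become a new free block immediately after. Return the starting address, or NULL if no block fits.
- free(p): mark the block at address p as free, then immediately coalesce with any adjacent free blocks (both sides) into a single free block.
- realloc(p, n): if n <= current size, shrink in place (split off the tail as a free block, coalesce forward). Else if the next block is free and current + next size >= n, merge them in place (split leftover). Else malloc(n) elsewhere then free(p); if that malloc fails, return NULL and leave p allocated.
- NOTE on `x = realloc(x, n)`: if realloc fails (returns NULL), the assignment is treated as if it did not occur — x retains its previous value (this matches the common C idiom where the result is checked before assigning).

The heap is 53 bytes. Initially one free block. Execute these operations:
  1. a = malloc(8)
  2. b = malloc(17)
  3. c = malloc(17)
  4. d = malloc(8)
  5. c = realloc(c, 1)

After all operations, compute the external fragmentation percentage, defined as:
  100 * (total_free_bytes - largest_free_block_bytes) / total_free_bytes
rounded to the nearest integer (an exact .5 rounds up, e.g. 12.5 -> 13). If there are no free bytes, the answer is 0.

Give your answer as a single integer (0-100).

Answer: 16

Derivation:
Op 1: a = malloc(8) -> a = 0; heap: [0-7 ALLOC][8-52 FREE]
Op 2: b = malloc(17) -> b = 8; heap: [0-7 ALLOC][8-24 ALLOC][25-52 FREE]
Op 3: c = malloc(17) -> c = 25; heap: [0-7 ALLOC][8-24 ALLOC][25-41 ALLOC][42-52 FREE]
Op 4: d = malloc(8) -> d = 42; heap: [0-7 ALLOC][8-24 ALLOC][25-41 ALLOC][42-49 ALLOC][50-52 FREE]
Op 5: c = realloc(c, 1) -> c = 25; heap: [0-7 ALLOC][8-24 ALLOC][25-25 ALLOC][26-41 FREE][42-49 ALLOC][50-52 FREE]
Free blocks: [16 3] total_free=19 largest=16 -> 100*(19-16)/19 = 300/19 ≈ 15.789 -> rounds to 16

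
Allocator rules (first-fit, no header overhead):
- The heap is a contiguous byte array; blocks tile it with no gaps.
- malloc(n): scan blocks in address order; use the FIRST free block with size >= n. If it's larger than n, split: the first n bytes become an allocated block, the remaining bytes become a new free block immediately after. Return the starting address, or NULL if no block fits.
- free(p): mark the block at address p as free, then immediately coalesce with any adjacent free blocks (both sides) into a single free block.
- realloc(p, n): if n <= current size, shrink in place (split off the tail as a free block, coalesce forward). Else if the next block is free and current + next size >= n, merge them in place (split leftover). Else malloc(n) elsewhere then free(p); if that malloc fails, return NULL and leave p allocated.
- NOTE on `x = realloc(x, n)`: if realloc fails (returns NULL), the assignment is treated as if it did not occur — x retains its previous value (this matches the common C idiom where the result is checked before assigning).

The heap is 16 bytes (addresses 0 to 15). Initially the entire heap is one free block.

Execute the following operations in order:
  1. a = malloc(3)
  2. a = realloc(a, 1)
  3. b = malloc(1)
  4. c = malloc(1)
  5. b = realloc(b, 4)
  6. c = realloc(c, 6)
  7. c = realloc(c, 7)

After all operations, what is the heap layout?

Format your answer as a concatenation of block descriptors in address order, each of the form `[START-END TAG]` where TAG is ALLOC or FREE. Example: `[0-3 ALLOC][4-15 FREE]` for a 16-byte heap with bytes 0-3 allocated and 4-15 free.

Op 1: a = malloc(3) -> a = 0; heap: [0-2 ALLOC][3-15 FREE]
Op 2: a = realloc(a, 1) -> a = 0; heap: [0-0 ALLOC][1-15 FREE]
Op 3: b = malloc(1) -> b = 1; heap: [0-0 ALLOC][1-1 ALLOC][2-15 FREE]
Op 4: c = malloc(1) -> c = 2; heap: [0-0 ALLOC][1-1 ALLOC][2-2 ALLOC][3-15 FREE]
Op 5: b = realloc(b, 4) -> b = 3; heap: [0-0 ALLOC][1-1 FREE][2-2 ALLOC][3-6 ALLOC][7-15 FREE]
Op 6: c = realloc(c, 6) -> c = 7; heap: [0-0 ALLOC][1-2 FREE][3-6 ALLOC][7-12 ALLOC][13-15 FREE]
Op 7: c = realloc(c, 7) -> c = 7; heap: [0-0 ALLOC][1-2 FREE][3-6 ALLOC][7-13 ALLOC][14-15 FREE]

Answer: [0-0 ALLOC][1-2 FREE][3-6 ALLOC][7-13 ALLOC][14-15 FREE]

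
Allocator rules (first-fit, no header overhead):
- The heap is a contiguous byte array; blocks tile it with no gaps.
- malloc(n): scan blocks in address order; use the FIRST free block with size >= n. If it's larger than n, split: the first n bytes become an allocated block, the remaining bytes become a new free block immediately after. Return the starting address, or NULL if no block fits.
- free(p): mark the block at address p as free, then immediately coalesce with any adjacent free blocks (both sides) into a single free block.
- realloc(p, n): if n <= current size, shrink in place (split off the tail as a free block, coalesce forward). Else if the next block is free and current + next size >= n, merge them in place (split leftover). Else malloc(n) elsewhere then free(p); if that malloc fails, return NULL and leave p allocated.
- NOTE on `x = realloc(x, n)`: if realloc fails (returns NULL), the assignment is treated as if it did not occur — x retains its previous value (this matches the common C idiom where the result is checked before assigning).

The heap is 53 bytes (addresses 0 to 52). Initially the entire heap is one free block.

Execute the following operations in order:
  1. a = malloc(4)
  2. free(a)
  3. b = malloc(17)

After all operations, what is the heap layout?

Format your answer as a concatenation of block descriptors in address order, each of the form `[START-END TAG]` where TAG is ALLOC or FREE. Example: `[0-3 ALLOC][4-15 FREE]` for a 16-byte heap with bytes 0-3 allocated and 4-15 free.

Op 1: a = malloc(4) -> a = 0; heap: [0-3 ALLOC][4-52 FREE]
Op 2: free(a) -> (freed a); heap: [0-52 FREE]
Op 3: b = malloc(17) -> b = 0; heap: [0-16 ALLOC][17-52 FREE]

Answer: [0-16 ALLOC][17-52 FREE]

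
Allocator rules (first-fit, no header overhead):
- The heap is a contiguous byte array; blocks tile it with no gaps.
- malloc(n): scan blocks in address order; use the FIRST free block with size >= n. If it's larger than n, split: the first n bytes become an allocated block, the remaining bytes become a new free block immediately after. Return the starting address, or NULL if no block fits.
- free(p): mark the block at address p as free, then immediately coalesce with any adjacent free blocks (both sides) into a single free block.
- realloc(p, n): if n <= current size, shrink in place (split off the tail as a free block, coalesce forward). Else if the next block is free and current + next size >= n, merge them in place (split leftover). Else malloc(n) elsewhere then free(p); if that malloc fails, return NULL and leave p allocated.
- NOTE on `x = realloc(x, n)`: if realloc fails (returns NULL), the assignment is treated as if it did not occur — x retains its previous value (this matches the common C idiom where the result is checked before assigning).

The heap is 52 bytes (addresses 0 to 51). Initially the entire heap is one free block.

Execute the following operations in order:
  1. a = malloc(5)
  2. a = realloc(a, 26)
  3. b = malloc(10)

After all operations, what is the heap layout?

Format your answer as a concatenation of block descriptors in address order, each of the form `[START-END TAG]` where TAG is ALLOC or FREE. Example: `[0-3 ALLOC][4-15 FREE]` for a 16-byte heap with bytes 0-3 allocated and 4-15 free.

Op 1: a = malloc(5) -> a = 0; heap: [0-4 ALLOC][5-51 FREE]
Op 2: a = realloc(a, 26) -> a = 0; heap: [0-25 ALLOC][26-51 FREE]
Op 3: b = malloc(10) -> b = 26; heap: [0-25 ALLOC][26-35 ALLOC][36-51 FREE]

Answer: [0-25 ALLOC][26-35 ALLOC][36-51 FREE]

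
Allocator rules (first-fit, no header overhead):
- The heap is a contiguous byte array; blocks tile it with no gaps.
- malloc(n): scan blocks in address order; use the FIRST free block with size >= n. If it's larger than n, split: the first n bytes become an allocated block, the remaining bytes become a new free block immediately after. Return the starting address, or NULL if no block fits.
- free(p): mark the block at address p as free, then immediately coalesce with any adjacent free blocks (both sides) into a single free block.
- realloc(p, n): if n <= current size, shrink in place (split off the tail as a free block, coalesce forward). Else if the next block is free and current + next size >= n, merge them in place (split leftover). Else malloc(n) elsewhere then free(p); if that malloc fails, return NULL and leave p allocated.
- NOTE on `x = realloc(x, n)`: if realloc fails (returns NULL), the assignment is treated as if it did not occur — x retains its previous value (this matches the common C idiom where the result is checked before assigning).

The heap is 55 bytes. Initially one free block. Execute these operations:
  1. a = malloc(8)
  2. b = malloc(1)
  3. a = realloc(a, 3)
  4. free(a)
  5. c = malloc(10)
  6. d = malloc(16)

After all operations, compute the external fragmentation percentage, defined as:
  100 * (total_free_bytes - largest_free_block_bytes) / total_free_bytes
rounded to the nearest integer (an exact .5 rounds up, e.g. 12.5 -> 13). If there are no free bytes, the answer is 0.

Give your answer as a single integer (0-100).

Answer: 29

Derivation:
Op 1: a = malloc(8) -> a = 0; heap: [0-7 ALLOC][8-54 FREE]
Op 2: b = malloc(1) -> b = 8; heap: [0-7 ALLOC][8-8 ALLOC][9-54 FREE]
Op 3: a = realloc(a, 3) -> a = 0; heap: [0-2 ALLOC][3-7 FREE][8-8 ALLOC][9-54 FREE]
Op 4: free(a) -> (freed a); heap: [0-7 FREE][8-8 ALLOC][9-54 FREE]
Op 5: c = malloc(10) -> c = 9; heap: [0-7 FREE][8-8 ALLOC][9-18 ALLOC][19-54 FREE]
Op 6: d = malloc(16) -> d = 19; heap: [0-7 FREE][8-8 ALLOC][9-18 ALLOC][19-34 ALLOC][35-54 FREE]
Free blocks: [8 20] total_free=28 largest=20 -> 100*(28-20)/28 = 800/28 ≈ 28.571 -> rounds to 29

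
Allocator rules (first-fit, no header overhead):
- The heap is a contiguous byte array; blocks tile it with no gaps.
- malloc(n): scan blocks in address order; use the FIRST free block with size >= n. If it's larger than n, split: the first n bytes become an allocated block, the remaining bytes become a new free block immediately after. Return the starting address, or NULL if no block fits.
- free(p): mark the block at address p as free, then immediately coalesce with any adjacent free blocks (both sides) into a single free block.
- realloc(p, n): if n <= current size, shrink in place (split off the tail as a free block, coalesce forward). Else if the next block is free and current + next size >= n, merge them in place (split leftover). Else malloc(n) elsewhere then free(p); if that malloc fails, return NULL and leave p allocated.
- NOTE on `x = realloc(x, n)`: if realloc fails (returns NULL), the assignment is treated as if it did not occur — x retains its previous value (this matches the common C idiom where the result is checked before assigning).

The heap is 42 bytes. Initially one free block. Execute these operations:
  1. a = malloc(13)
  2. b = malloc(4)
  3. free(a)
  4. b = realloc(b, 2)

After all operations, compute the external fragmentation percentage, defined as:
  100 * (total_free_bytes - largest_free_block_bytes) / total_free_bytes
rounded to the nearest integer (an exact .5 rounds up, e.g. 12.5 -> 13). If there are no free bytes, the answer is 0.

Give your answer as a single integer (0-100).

Op 1: a = malloc(13) -> a = 0; heap: [0-12 ALLOC][13-41 FREE]
Op 2: b = malloc(4) -> b = 13; heap: [0-12 ALLOC][13-16 ALLOC][17-41 FREE]
Op 3: free(a) -> (freed a); heap: [0-12 FREE][13-16 ALLOC][17-41 FREE]
Op 4: b = realloc(b, 2) -> b = 13; heap: [0-12 FREE][13-14 ALLOC][15-41 FREE]
Free blocks: [13 27] total_free=40 largest=27 -> 100*(40-27)/40 = 1300/40 = 32.5 -> rounds to 33

Answer: 33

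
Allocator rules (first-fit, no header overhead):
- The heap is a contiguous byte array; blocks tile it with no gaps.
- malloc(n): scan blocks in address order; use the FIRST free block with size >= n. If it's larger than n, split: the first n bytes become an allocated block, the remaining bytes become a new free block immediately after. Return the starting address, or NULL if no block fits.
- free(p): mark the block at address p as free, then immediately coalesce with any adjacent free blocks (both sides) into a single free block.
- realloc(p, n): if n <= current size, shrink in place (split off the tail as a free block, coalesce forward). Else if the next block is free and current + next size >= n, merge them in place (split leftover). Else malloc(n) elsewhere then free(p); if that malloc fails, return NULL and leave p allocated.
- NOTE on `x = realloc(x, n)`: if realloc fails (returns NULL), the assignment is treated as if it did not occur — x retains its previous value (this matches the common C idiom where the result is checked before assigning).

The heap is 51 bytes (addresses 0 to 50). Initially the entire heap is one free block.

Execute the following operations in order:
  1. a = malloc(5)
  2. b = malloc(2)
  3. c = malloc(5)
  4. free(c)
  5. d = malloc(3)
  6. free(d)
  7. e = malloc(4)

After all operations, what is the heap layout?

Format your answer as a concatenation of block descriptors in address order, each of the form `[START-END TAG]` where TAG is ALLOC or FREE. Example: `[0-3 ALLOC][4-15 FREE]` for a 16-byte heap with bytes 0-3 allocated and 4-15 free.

Op 1: a = malloc(5) -> a = 0; heap: [0-4 ALLOC][5-50 FREE]
Op 2: b = malloc(2) -> b = 5; heap: [0-4 ALLOC][5-6 ALLOC][7-50 FREE]
Op 3: c = malloc(5) -> c = 7; heap: [0-4 ALLOC][5-6 ALLOC][7-11 ALLOC][12-50 FREE]
Op 4: free(c) -> (freed c); heap: [0-4 ALLOC][5-6 ALLOC][7-50 FREE]
Op 5: d = malloc(3) -> d = 7; heap: [0-4 ALLOC][5-6 ALLOC][7-9 ALLOC][10-50 FREE]
Op 6: free(d) -> (freed d); heap: [0-4 ALLOC][5-6 ALLOC][7-50 FREE]
Op 7: e = malloc(4) -> e = 7; heap: [0-4 ALLOC][5-6 ALLOC][7-10 ALLOC][11-50 FREE]

Answer: [0-4 ALLOC][5-6 ALLOC][7-10 ALLOC][11-50 FREE]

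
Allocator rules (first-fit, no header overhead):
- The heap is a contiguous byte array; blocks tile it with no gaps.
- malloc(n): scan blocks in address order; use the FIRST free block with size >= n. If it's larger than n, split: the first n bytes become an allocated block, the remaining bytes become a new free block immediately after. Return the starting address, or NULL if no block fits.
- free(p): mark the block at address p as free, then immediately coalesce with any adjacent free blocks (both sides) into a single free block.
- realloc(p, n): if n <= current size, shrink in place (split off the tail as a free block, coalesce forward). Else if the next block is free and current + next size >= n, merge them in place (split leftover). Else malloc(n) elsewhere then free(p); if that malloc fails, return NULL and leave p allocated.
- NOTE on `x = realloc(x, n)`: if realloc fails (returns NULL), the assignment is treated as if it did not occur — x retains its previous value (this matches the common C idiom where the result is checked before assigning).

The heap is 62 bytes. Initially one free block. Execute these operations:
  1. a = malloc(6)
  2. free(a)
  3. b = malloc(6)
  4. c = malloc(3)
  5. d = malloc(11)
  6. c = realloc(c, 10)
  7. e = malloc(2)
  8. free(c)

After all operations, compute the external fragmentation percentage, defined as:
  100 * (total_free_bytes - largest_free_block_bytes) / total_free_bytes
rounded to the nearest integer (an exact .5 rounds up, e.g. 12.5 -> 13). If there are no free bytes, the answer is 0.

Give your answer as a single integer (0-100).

Op 1: a = malloc(6) -> a = 0; heap: [0-5 ALLOC][6-61 FREE]
Op 2: free(a) -> (freed a); heap: [0-61 FREE]
Op 3: b = malloc(6) -> b = 0; heap: [0-5 ALLOC][6-61 FREE]
Op 4: c = malloc(3) -> c = 6; heap: [0-5 ALLOC][6-8 ALLOC][9-61 FREE]
Op 5: d = malloc(11) -> d = 9; heap: [0-5 ALLOC][6-8 ALLOC][9-19 ALLOC][20-61 FREE]
Op 6: c = realloc(c, 10) -> c = 20; heap: [0-5 ALLOC][6-8 FREE][9-19 ALLOC][20-29 ALLOC][30-61 FREE]
Op 7: e = malloc(2) -> e = 6; heap: [0-5 ALLOC][6-7 ALLOC][8-8 FREE][9-19 ALLOC][20-29 ALLOC][30-61 FREE]
Op 8: free(c) -> (freed c); heap: [0-5 ALLOC][6-7 ALLOC][8-8 FREE][9-19 ALLOC][20-61 FREE]
Free blocks: [1 42] total_free=43 largest=42 -> 100*(43-42)/43 = 100/43 ≈ 2.326 -> rounds to 2

Answer: 2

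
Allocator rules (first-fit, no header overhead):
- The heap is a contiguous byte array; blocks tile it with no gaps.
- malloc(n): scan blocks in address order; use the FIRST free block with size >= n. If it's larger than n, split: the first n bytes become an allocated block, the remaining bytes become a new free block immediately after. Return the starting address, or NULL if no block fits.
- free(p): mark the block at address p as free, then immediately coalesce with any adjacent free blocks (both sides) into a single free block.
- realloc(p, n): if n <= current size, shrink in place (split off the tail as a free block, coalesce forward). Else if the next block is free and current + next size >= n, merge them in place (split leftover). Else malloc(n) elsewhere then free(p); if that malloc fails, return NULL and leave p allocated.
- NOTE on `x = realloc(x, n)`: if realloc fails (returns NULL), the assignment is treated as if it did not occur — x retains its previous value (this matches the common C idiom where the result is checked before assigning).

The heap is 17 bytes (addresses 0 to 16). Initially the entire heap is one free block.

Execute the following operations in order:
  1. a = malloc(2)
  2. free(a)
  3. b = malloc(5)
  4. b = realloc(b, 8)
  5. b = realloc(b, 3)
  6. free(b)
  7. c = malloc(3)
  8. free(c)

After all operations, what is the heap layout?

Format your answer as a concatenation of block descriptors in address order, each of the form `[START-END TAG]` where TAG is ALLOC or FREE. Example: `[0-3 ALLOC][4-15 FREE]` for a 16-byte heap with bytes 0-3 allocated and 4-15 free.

Answer: [0-16 FREE]

Derivation:
Op 1: a = malloc(2) -> a = 0; heap: [0-1 ALLOC][2-16 FREE]
Op 2: free(a) -> (freed a); heap: [0-16 FREE]
Op 3: b = malloc(5) -> b = 0; heap: [0-4 ALLOC][5-16 FREE]
Op 4: b = realloc(b, 8) -> b = 0; heap: [0-7 ALLOC][8-16 FREE]
Op 5: b = realloc(b, 3) -> b = 0; heap: [0-2 ALLOC][3-16 FREE]
Op 6: free(b) -> (freed b); heap: [0-16 FREE]
Op 7: c = malloc(3) -> c = 0; heap: [0-2 ALLOC][3-16 FREE]
Op 8: free(c) -> (freed c); heap: [0-16 FREE]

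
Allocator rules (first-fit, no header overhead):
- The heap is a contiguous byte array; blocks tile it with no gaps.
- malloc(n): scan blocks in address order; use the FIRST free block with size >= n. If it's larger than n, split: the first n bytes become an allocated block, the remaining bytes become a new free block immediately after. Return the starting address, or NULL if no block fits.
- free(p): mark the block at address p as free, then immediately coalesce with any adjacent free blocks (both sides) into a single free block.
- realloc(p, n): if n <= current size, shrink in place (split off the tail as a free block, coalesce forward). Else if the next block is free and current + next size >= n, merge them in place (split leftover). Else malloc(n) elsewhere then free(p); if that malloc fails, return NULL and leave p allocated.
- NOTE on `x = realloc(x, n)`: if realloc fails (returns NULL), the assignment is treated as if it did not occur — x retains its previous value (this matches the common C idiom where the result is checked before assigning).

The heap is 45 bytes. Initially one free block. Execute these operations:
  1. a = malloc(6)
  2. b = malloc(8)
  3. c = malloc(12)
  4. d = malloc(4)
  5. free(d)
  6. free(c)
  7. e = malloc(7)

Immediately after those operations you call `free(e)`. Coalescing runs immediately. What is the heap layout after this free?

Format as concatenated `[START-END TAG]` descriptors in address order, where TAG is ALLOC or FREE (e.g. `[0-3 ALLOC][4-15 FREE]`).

Answer: [0-5 ALLOC][6-13 ALLOC][14-44 FREE]

Derivation:
Op 1: a = malloc(6) -> a = 0; heap: [0-5 ALLOC][6-44 FREE]
Op 2: b = malloc(8) -> b = 6; heap: [0-5 ALLOC][6-13 ALLOC][14-44 FREE]
Op 3: c = malloc(12) -> c = 14; heap: [0-5 ALLOC][6-13 ALLOC][14-25 ALLOC][26-44 FREE]
Op 4: d = malloc(4) -> d = 26; heap: [0-5 ALLOC][6-13 ALLOC][14-25 ALLOC][26-29 ALLOC][30-44 FREE]
Op 5: free(d) -> (freed d); heap: [0-5 ALLOC][6-13 ALLOC][14-25 ALLOC][26-44 FREE]
Op 6: free(c) -> (freed c); heap: [0-5 ALLOC][6-13 ALLOC][14-44 FREE]
Op 7: e = malloc(7) -> e = 14; heap: [0-5 ALLOC][6-13 ALLOC][14-20 ALLOC][21-44 FREE]
free(e): e = 14 -> block [14-20 ALLOC]; mark free, coalesce with adjacent free neighbors -> [0-5 ALLOC][6-13 ALLOC][14-44 FREE]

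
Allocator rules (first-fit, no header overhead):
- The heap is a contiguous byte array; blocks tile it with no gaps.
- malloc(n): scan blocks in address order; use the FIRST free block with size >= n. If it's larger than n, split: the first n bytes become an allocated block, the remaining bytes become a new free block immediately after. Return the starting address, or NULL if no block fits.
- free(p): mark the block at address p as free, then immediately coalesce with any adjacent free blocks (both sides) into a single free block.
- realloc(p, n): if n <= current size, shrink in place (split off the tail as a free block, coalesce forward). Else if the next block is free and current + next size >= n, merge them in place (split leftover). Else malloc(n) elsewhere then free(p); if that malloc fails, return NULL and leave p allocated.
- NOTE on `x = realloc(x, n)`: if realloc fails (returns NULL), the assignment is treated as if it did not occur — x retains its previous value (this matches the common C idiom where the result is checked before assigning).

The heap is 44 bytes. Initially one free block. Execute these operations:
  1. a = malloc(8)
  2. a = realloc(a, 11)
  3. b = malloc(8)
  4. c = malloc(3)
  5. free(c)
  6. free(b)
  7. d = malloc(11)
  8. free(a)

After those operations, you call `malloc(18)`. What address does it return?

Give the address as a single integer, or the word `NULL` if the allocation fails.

Op 1: a = malloc(8) -> a = 0; heap: [0-7 ALLOC][8-43 FREE]
Op 2: a = realloc(a, 11) -> a = 0; heap: [0-10 ALLOC][11-43 FREE]
Op 3: b = malloc(8) -> b = 11; heap: [0-10 ALLOC][11-18 ALLOC][19-43 FREE]
Op 4: c = malloc(3) -> c = 19; heap: [0-10 ALLOC][11-18 ALLOC][19-21 ALLOC][22-43 FREE]
Op 5: free(c) -> (freed c); heap: [0-10 ALLOC][11-18 ALLOC][19-43 FREE]
Op 6: free(b) -> (freed b); heap: [0-10 ALLOC][11-43 FREE]
Op 7: d = malloc(11) -> d = 11; heap: [0-10 ALLOC][11-21 ALLOC][22-43 FREE]
Op 8: free(a) -> (freed a); heap: [0-10 FREE][11-21 ALLOC][22-43 FREE]
malloc(18): first-fit scan over [0-10 FREE][11-21 ALLOC][22-43 FREE] -> 22

Answer: 22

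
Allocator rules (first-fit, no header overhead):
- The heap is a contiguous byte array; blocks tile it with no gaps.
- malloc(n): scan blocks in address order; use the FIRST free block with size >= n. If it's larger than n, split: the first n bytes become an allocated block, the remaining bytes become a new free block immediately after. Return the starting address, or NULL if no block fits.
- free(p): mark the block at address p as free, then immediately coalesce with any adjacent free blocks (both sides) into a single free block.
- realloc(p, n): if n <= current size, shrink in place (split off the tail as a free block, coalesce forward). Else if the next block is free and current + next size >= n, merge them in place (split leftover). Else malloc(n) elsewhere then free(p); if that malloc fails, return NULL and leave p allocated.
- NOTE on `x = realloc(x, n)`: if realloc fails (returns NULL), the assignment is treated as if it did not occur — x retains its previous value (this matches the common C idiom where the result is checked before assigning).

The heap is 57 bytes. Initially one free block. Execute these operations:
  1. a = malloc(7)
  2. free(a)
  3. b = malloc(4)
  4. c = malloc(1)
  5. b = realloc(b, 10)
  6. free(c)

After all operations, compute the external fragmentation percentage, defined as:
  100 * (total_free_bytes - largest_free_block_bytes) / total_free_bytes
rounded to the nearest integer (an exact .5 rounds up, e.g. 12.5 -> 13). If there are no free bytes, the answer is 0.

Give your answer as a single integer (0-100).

Answer: 11

Derivation:
Op 1: a = malloc(7) -> a = 0; heap: [0-6 ALLOC][7-56 FREE]
Op 2: free(a) -> (freed a); heap: [0-56 FREE]
Op 3: b = malloc(4) -> b = 0; heap: [0-3 ALLOC][4-56 FREE]
Op 4: c = malloc(1) -> c = 4; heap: [0-3 ALLOC][4-4 ALLOC][5-56 FREE]
Op 5: b = realloc(b, 10) -> b = 5; heap: [0-3 FREE][4-4 ALLOC][5-14 ALLOC][15-56 FREE]
Op 6: free(c) -> (freed c); heap: [0-4 FREE][5-14 ALLOC][15-56 FREE]
Free blocks: [5 42] total_free=47 largest=42 -> 100*(47-42)/47 = 500/47 ≈ 10.638 -> rounds to 11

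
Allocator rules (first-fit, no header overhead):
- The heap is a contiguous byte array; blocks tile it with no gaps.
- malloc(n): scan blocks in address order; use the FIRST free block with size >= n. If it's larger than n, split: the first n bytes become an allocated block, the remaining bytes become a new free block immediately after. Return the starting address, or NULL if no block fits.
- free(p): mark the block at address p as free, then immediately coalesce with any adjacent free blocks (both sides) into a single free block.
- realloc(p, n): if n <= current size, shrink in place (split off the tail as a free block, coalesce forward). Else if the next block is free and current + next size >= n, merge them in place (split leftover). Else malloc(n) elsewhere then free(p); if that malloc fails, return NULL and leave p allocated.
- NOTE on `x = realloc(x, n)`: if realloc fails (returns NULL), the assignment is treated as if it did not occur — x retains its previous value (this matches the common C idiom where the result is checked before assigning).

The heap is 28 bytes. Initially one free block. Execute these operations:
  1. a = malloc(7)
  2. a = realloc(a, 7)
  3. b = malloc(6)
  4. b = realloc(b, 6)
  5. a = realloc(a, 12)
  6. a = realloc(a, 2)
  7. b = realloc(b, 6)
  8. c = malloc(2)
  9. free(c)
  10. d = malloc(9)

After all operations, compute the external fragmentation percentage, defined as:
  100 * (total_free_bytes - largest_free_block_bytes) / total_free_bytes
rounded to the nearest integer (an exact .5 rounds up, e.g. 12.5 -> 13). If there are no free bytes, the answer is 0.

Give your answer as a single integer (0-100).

Op 1: a = malloc(7) -> a = 0; heap: [0-6 ALLOC][7-27 FREE]
Op 2: a = realloc(a, 7) -> a = 0; heap: [0-6 ALLOC][7-27 FREE]
Op 3: b = malloc(6) -> b = 7; heap: [0-6 ALLOC][7-12 ALLOC][13-27 FREE]
Op 4: b = realloc(b, 6) -> b = 7; heap: [0-6 ALLOC][7-12 ALLOC][13-27 FREE]
Op 5: a = realloc(a, 12) -> a = 13; heap: [0-6 FREE][7-12 ALLOC][13-24 ALLOC][25-27 FREE]
Op 6: a = realloc(a, 2) -> a = 13; heap: [0-6 FREE][7-12 ALLOC][13-14 ALLOC][15-27 FREE]
Op 7: b = realloc(b, 6) -> b = 7; heap: [0-6 FREE][7-12 ALLOC][13-14 ALLOC][15-27 FREE]
Op 8: c = malloc(2) -> c = 0; heap: [0-1 ALLOC][2-6 FREE][7-12 ALLOC][13-14 ALLOC][15-27 FREE]
Op 9: free(c) -> (freed c); heap: [0-6 FREE][7-12 ALLOC][13-14 ALLOC][15-27 FREE]
Op 10: d = malloc(9) -> d = 15; heap: [0-6 FREE][7-12 ALLOC][13-14 ALLOC][15-23 ALLOC][24-27 FREE]
Free blocks: [7 4] total_free=11 largest=7 -> 100*(11-7)/11 = 400/11 ≈ 36.364 -> rounds to 36

Answer: 36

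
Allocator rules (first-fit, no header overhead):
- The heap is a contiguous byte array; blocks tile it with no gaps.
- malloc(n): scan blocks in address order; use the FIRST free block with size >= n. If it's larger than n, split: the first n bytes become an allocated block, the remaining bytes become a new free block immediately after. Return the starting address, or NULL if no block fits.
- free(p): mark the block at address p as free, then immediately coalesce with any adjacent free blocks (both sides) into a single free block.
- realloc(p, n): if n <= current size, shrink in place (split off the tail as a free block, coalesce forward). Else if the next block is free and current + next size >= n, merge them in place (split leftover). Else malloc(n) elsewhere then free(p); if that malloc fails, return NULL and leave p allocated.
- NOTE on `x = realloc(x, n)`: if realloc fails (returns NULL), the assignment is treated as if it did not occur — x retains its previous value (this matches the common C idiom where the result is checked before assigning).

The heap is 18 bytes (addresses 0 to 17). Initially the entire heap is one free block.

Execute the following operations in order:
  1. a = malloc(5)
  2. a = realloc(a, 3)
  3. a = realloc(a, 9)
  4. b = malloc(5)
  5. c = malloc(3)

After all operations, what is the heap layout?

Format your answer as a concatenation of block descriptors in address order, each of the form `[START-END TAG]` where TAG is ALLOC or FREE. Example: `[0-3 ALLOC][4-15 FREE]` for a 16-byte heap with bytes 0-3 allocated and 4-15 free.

Op 1: a = malloc(5) -> a = 0; heap: [0-4 ALLOC][5-17 FREE]
Op 2: a = realloc(a, 3) -> a = 0; heap: [0-2 ALLOC][3-17 FREE]
Op 3: a = realloc(a, 9) -> a = 0; heap: [0-8 ALLOC][9-17 FREE]
Op 4: b = malloc(5) -> b = 9; heap: [0-8 ALLOC][9-13 ALLOC][14-17 FREE]
Op 5: c = malloc(3) -> c = 14; heap: [0-8 ALLOC][9-13 ALLOC][14-16 ALLOC][17-17 FREE]

Answer: [0-8 ALLOC][9-13 ALLOC][14-16 ALLOC][17-17 FREE]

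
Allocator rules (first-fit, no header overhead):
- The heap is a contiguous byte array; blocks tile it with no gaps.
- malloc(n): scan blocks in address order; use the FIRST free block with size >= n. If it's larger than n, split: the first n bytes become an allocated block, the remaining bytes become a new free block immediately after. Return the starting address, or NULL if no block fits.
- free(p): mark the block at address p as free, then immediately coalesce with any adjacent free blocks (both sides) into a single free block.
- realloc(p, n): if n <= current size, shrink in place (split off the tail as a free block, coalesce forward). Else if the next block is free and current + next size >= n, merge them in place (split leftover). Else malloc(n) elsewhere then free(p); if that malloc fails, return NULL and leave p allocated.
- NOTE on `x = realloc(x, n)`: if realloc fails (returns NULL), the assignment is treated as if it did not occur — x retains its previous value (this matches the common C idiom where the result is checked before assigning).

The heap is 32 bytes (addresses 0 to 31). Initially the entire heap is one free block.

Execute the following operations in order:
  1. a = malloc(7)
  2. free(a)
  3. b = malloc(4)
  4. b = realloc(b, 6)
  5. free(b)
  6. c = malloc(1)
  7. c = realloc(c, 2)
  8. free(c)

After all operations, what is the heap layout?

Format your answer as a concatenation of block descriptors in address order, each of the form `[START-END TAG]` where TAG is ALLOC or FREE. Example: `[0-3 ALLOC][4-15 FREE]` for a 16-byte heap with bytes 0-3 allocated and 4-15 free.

Answer: [0-31 FREE]

Derivation:
Op 1: a = malloc(7) -> a = 0; heap: [0-6 ALLOC][7-31 FREE]
Op 2: free(a) -> (freed a); heap: [0-31 FREE]
Op 3: b = malloc(4) -> b = 0; heap: [0-3 ALLOC][4-31 FREE]
Op 4: b = realloc(b, 6) -> b = 0; heap: [0-5 ALLOC][6-31 FREE]
Op 5: free(b) -> (freed b); heap: [0-31 FREE]
Op 6: c = malloc(1) -> c = 0; heap: [0-0 ALLOC][1-31 FREE]
Op 7: c = realloc(c, 2) -> c = 0; heap: [0-1 ALLOC][2-31 FREE]
Op 8: free(c) -> (freed c); heap: [0-31 FREE]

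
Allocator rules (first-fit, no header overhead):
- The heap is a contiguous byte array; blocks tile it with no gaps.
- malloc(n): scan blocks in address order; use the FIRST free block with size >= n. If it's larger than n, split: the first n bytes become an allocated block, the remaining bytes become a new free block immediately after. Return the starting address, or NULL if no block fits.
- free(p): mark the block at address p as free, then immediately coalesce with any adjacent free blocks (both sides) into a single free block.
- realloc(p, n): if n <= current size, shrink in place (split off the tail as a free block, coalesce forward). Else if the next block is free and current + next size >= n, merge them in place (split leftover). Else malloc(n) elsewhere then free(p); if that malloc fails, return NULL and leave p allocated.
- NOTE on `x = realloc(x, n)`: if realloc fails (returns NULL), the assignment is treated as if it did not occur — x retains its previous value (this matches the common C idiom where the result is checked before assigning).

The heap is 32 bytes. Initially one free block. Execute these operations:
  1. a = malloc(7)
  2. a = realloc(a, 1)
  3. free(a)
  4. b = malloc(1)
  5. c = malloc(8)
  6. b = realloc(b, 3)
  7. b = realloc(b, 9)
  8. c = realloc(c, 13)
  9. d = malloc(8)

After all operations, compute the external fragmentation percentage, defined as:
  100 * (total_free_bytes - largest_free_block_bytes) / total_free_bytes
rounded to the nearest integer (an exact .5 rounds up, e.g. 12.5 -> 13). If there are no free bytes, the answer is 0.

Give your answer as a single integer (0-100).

Op 1: a = malloc(7) -> a = 0; heap: [0-6 ALLOC][7-31 FREE]
Op 2: a = realloc(a, 1) -> a = 0; heap: [0-0 ALLOC][1-31 FREE]
Op 3: free(a) -> (freed a); heap: [0-31 FREE]
Op 4: b = malloc(1) -> b = 0; heap: [0-0 ALLOC][1-31 FREE]
Op 5: c = malloc(8) -> c = 1; heap: [0-0 ALLOC][1-8 ALLOC][9-31 FREE]
Op 6: b = realloc(b, 3) -> b = 9; heap: [0-0 FREE][1-8 ALLOC][9-11 ALLOC][12-31 FREE]
Op 7: b = realloc(b, 9) -> b = 9; heap: [0-0 FREE][1-8 ALLOC][9-17 ALLOC][18-31 FREE]
Op 8: c = realloc(c, 13) -> c = 18; heap: [0-8 FREE][9-17 ALLOC][18-30 ALLOC][31-31 FREE]
Op 9: d = malloc(8) -> d = 0; heap: [0-7 ALLOC][8-8 FREE][9-17 ALLOC][18-30 ALLOC][31-31 FREE]
Free blocks: [1 1] total_free=2 largest=1 -> 100*(2-1)/2 = 100/2 = 50

Answer: 50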